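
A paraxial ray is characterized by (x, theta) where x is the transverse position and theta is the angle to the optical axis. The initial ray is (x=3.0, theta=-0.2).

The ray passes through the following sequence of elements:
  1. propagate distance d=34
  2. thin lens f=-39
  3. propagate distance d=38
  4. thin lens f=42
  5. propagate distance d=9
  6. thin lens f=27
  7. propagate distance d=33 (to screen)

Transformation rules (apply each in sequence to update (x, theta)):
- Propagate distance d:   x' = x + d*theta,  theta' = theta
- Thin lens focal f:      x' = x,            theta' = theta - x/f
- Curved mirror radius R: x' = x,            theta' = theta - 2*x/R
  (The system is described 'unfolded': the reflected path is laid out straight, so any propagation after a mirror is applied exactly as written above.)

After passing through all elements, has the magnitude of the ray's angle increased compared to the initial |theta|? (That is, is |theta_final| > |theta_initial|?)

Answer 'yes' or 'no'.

Initial: x=3.0000 theta=-0.2000
After 1 (propagate distance d=34): x=-3.8000 theta=-0.2000
After 2 (thin lens f=-39): x=-3.8000 theta=-58/195 (≈-0.2974)
After 3 (propagate distance d=38): x=-589/39 (≈-15.1026) theta=-58/195 (≈-0.2974)
After 4 (thin lens f=42): x=-589/39 (≈-15.1026) theta=509/8190 (≈0.0621)
After 5 (propagate distance d=9): x=-39703/2730 (≈-14.5432) theta=509/8190 (≈0.0621)
After 6 (thin lens f=27): x=-39703/2730 (≈-14.5432) theta=22142/36855 (≈0.6008)
After 7 (propagate distance d=33 (to screen)): x=129797/24570 (≈5.2827) theta=22142/36855 (≈0.6008)
|theta_initial|=0.2000 |theta_final|=22142/36855 (≈0.6008) -> increased

Answer: yes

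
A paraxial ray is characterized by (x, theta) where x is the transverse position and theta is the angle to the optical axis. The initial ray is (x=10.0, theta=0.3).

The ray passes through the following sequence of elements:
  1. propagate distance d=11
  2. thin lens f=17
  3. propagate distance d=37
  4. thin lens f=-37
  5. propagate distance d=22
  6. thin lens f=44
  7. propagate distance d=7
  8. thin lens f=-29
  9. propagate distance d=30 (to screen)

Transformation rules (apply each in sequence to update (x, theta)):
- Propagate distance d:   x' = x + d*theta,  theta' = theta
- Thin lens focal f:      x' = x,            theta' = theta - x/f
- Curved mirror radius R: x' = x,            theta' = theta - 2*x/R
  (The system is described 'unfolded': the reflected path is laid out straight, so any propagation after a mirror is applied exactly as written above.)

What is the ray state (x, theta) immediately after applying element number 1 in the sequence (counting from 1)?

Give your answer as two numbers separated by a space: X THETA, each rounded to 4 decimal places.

Initial: x=10.0000 theta=0.3000
After 1 (propagate distance d=11): x=13.3000 theta=0.3000
Rounded to 4 decimal places: x = 13.3000, theta = 0.3000

Answer: 13.3000 0.3000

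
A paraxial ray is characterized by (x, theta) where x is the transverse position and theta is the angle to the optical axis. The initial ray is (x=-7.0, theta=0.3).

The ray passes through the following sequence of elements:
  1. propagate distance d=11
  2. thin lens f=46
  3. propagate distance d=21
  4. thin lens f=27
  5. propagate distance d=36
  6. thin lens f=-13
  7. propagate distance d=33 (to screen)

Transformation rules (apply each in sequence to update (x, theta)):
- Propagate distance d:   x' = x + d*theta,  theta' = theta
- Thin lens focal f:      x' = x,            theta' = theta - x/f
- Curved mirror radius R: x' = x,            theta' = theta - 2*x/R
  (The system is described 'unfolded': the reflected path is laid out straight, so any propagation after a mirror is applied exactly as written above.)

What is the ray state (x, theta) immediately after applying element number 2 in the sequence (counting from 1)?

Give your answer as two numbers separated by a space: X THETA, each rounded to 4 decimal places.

Initial: x=-7.0000 theta=0.3000
After 1 (propagate distance d=11): x=-3.7000 theta=0.3000
After 2 (thin lens f=46): x=-3.7000 theta=35/92 (≈0.3804)
Rounded to 4 decimal places: x = -3.7000, theta = 0.3804

Answer: -3.7000 0.3804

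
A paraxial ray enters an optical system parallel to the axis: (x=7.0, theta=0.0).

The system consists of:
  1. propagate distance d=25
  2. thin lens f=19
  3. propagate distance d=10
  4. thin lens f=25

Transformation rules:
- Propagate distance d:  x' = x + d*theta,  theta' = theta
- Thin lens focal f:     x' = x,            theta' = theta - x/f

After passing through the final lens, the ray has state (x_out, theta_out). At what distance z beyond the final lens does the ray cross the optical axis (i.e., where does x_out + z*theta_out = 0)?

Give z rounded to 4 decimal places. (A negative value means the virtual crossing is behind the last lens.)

Initial: x=7.0000 theta=0.0000
After 1 (propagate distance d=25): x=7.0000 theta=0.0000
After 2 (thin lens f=19): x=7.0000 theta=-7/19 (≈-0.3684)
After 3 (propagate distance d=10): x=63/19 (≈3.3158) theta=-7/19 (≈-0.3684)
After 4 (thin lens f=25): x=63/19 (≈3.3158) theta=-238/475 (≈-0.5011)
z_focus = -x_out/theta_out = -(63/19)/(-238/475) = 225/34 ≈ 6.6176
Rounded to 4 decimal places: z = 6.6176

Answer: 6.6176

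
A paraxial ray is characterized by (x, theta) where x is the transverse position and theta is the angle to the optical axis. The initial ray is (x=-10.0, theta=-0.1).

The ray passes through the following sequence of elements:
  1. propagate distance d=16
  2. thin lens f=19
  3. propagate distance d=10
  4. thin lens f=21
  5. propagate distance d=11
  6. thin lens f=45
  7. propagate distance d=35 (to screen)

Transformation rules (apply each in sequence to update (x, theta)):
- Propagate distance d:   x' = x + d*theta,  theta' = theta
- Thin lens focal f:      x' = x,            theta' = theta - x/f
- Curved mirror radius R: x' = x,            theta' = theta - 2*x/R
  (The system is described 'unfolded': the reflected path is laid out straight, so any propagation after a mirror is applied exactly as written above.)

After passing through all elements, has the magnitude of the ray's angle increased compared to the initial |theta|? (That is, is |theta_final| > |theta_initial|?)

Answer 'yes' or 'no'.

Initial: x=-10.0000 theta=-0.1000
After 1 (propagate distance d=16): x=-11.6000 theta=-0.1000
After 2 (thin lens f=19): x=-11.6000 theta=97/190 (≈0.5105)
After 3 (propagate distance d=10): x=-617/95 (≈-6.4947) theta=97/190 (≈0.5105)
After 4 (thin lens f=21): x=-617/95 (≈-6.4947) theta=3271/3990 (≈0.8198)
After 5 (propagate distance d=11): x=10067/3990 (≈2.5231) theta=3271/3990 (≈0.8198)
After 6 (thin lens f=45): x=10067/3990 (≈2.5231) theta=68564/89775 (≈0.7637)
After 7 (propagate distance d=35 (to screen)): x=1050499/35910 (≈29.2537) theta=68564/89775 (≈0.7637)
|theta_initial|=0.1000 |theta_final|=68564/89775 (≈0.7637) -> increased

Answer: yes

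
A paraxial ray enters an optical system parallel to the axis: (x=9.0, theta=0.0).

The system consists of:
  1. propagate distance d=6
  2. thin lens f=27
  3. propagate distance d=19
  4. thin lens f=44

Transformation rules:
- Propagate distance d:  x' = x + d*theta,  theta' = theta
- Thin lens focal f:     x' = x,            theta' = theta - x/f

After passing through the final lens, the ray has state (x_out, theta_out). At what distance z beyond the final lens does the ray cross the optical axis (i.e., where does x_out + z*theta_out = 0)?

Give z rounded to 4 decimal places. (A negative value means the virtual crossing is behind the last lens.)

Answer: 6.7692

Derivation:
Initial: x=9.0000 theta=0.0000
After 1 (propagate distance d=6): x=9.0000 theta=0.0000
After 2 (thin lens f=27): x=9.0000 theta=-1/3 (≈-0.3333)
After 3 (propagate distance d=19): x=8/3 (≈2.6667) theta=-1/3 (≈-0.3333)
After 4 (thin lens f=44): x=8/3 (≈2.6667) theta=-13/33 (≈-0.3939)
z_focus = -x_out/theta_out = -(8/3)/(-13/33) = 88/13 ≈ 6.7692
Rounded to 4 decimal places: z = 6.7692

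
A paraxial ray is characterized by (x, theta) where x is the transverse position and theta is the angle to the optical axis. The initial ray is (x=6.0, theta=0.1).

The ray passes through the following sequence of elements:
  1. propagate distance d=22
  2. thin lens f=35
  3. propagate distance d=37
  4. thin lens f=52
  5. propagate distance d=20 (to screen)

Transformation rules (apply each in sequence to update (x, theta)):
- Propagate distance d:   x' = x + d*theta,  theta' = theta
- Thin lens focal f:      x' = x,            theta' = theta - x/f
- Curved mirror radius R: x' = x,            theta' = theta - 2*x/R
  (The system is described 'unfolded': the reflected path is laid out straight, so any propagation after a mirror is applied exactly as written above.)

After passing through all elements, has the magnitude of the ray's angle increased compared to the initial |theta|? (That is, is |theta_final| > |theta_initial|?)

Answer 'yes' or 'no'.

Initial: x=6.0000 theta=0.1000
After 1 (propagate distance d=22): x=8.2000 theta=0.1000
After 2 (thin lens f=35): x=8.2000 theta=-47/350 (≈-0.1343)
After 3 (propagate distance d=37): x=1131/350 (≈3.2314) theta=-47/350 (≈-0.1343)
After 4 (thin lens f=52): x=1131/350 (≈3.2314) theta=-11/56 (≈-0.1964)
After 5 (propagate distance d=20 (to screen)): x=-122/175 (≈-0.6971) theta=-11/56 (≈-0.1964)
|theta_initial|=0.1000 |theta_final|=11/56 (≈0.1964) -> increased

Answer: yes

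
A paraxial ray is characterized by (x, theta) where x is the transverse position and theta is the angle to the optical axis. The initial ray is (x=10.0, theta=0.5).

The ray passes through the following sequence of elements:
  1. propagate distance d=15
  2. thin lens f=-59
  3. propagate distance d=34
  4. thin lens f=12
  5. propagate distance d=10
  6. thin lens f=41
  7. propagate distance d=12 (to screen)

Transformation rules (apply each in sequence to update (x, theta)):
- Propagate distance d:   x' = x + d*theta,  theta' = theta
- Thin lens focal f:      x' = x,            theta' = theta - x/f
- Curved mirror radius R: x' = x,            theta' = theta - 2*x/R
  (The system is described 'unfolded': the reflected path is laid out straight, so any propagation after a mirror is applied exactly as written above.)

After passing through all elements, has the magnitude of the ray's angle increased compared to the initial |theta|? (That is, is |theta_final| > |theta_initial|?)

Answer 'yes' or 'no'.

Answer: yes

Derivation:
Initial: x=10.0000 theta=0.5000
After 1 (propagate distance d=15): x=17.5000 theta=0.5000
After 2 (thin lens f=-59): x=17.5000 theta=47/59 (≈0.7966)
After 3 (propagate distance d=34): x=5261/118 (≈44.5847) theta=47/59 (≈0.7966)
After 4 (thin lens f=12): x=5261/118 (≈44.5847) theta=-4133/1416 (≈-2.9188)
After 5 (propagate distance d=10): x=10901/708 (≈15.3969) theta=-4133/1416 (≈-2.9188)
After 6 (thin lens f=41): x=10901/708 (≈15.3969) theta=-191255/58056 (≈-3.2943)
After 7 (propagate distance d=12 (to screen)): x=-700589/29028 (≈-24.1349) theta=-191255/58056 (≈-3.2943)
|theta_initial|=0.5000 |theta_final|=191255/58056 (≈3.2943) -> increased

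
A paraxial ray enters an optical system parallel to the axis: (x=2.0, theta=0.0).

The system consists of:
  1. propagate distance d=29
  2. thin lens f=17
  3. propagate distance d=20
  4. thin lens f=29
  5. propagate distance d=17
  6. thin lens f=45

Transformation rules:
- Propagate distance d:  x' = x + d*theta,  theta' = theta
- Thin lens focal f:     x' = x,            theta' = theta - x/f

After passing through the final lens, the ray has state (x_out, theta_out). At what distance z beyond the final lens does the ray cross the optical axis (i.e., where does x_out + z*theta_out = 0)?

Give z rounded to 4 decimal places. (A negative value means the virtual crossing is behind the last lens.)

Answer: -37.1373

Derivation:
Initial: x=2.0000 theta=0.0000
After 1 (propagate distance d=29): x=2.0000 theta=0.0000
After 2 (thin lens f=17): x=2.0000 theta=-2/17 (≈-0.1176)
After 3 (propagate distance d=20): x=-6/17 (≈-0.3529) theta=-2/17 (≈-0.1176)
After 4 (thin lens f=29): x=-6/17 (≈-0.3529) theta=-52/493 (≈-0.1055)
After 5 (propagate distance d=17): x=-1058/493 (≈-2.1460) theta=-52/493 (≈-0.1055)
After 6 (thin lens f=45): x=-1058/493 (≈-2.1460) theta=-1282/22185 (≈-0.0578)
z_focus = -x_out/theta_out = -(-1058/493)/(-1282/22185) = -23805/641 ≈ -37.1373
Rounded to 4 decimal places: z = -37.1373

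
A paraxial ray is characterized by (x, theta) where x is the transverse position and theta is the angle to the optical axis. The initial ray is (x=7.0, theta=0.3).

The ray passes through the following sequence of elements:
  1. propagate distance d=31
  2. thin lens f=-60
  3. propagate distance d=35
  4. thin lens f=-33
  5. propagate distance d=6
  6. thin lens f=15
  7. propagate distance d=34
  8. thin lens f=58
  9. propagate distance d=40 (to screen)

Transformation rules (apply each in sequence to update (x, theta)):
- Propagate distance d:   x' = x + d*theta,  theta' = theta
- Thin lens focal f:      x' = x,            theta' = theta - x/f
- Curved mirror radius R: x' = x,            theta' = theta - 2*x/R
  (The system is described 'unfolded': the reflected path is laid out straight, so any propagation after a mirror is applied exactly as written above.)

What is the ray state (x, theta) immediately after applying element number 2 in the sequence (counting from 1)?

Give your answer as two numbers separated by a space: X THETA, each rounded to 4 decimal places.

Answer: 16.3000 0.5717

Derivation:
Initial: x=7.0000 theta=0.3000
After 1 (propagate distance d=31): x=16.3000 theta=0.3000
After 2 (thin lens f=-60): x=16.3000 theta=343/600 (≈0.5717)
Rounded to 4 decimal places: x = 16.3000, theta = 0.5717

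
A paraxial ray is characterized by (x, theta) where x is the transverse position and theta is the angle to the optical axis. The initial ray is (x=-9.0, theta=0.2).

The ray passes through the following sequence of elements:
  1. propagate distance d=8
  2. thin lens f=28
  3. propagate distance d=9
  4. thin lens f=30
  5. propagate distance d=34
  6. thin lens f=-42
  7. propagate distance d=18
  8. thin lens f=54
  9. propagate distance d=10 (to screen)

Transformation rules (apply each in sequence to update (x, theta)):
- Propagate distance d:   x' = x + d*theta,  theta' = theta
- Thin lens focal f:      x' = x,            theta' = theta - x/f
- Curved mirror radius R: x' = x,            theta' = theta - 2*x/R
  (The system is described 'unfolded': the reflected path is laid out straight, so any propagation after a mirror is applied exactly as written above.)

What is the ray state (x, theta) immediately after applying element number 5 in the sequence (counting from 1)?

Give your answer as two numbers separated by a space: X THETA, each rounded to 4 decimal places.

Initial: x=-9.0000 theta=0.2000
After 1 (propagate distance d=8): x=-7.4000 theta=0.2000
After 2 (thin lens f=28): x=-7.4000 theta=13/28 (≈0.4643)
After 3 (propagate distance d=9): x=-451/140 (≈-3.2214) theta=13/28 (≈0.4643)
After 4 (thin lens f=30): x=-451/140 (≈-3.2214) theta=343/600 (≈0.5717)
After 5 (propagate distance d=34): x=8513/525 (≈16.2152) theta=343/600 (≈0.5717)
Rounded to 4 decimal places: x = 16.2152, theta = 0.5717

Answer: 16.2152 0.5717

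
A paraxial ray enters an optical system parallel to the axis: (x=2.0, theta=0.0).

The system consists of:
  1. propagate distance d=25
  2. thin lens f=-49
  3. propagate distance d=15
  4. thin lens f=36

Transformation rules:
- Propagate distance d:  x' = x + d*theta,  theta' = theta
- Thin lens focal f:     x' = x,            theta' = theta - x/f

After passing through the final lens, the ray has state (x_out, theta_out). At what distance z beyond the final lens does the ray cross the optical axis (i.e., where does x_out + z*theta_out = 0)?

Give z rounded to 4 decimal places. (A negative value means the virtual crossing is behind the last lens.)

Initial: x=2.0000 theta=0.0000
After 1 (propagate distance d=25): x=2.0000 theta=0.0000
After 2 (thin lens f=-49): x=2.0000 theta=2/49 (≈0.0408)
After 3 (propagate distance d=15): x=128/49 (≈2.6122) theta=2/49 (≈0.0408)
After 4 (thin lens f=36): x=128/49 (≈2.6122) theta=-2/63 (≈-0.0317)
z_focus = -x_out/theta_out = -(128/49)/(-2/63) = 576/7 ≈ 82.2857
Rounded to 4 decimal places: z = 82.2857

Answer: 82.2857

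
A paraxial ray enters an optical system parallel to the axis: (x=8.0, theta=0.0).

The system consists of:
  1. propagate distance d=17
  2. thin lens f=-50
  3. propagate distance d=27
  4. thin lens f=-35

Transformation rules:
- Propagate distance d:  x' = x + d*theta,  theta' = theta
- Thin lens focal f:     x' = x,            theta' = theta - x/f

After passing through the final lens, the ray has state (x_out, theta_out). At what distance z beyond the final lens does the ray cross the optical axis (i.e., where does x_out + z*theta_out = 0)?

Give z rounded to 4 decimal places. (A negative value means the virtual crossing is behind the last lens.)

Answer: -24.0625

Derivation:
Initial: x=8.0000 theta=0.0000
After 1 (propagate distance d=17): x=8.0000 theta=0.0000
After 2 (thin lens f=-50): x=8.0000 theta=0.1600
After 3 (propagate distance d=27): x=12.3200 theta=0.1600
After 4 (thin lens f=-35): x=12.3200 theta=0.5120
z_focus = -x_out/theta_out = -(12.3200)/(0.5120) = -24.0625
Rounded to 4 decimal places: z = -24.0625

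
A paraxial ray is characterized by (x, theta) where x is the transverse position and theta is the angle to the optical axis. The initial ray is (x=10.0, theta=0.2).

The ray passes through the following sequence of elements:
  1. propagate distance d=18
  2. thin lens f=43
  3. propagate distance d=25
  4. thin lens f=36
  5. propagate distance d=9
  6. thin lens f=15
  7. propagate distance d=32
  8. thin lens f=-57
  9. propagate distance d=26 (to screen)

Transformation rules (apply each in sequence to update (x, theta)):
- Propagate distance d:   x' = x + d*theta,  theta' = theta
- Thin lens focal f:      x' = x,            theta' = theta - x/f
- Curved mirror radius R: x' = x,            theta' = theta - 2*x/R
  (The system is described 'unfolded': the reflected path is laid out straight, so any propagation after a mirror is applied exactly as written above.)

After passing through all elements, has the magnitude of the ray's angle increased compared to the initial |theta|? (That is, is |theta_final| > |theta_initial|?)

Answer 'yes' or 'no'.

Answer: yes

Derivation:
Initial: x=10.0000 theta=0.2000
After 1 (propagate distance d=18): x=13.6000 theta=0.2000
After 2 (thin lens f=43): x=13.6000 theta=-5/43 (≈-0.1163)
After 3 (propagate distance d=25): x=2299/215 (≈10.6930) theta=-5/43 (≈-0.1163)
After 4 (thin lens f=36): x=2299/215 (≈10.6930) theta=-3199/7740 (≈-0.4133)
After 5 (propagate distance d=9): x=5997/860 (≈6.9733) theta=-3199/7740 (≈-0.4133)
After 6 (thin lens f=15): x=5997/860 (≈6.9733) theta=-16993/19350 (≈-0.8782)
After 7 (propagate distance d=32): x=-817687/38700 (≈-21.1289) theta=-16993/19350 (≈-0.8782)
After 8 (thin lens f=-57): x=-817687/38700 (≈-21.1289) theta=-2754889/2205900 (≈-1.2489)
After 9 (propagate distance d=26 (to screen)): x=-118235273/2205900 (≈-53.5996) theta=-2754889/2205900 (≈-1.2489)
|theta_initial|=0.2000 |theta_final|=2754889/2205900 (≈1.2489) -> increased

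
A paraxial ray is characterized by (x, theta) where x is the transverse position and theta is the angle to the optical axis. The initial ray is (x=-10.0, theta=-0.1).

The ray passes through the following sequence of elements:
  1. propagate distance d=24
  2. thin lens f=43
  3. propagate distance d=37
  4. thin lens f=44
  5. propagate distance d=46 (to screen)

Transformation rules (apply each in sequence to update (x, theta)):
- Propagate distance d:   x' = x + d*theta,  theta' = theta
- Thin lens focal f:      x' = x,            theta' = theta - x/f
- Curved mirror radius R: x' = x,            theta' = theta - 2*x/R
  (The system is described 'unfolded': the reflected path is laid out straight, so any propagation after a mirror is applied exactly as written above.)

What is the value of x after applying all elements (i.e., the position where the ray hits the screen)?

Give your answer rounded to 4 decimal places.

Initial: x=-10.0000 theta=-0.1000
After 1 (propagate distance d=24): x=-12.4000 theta=-0.1000
After 2 (thin lens f=43): x=-12.4000 theta=81/430 (≈0.1884)
After 3 (propagate distance d=37): x=-467/86 (≈-5.4302) theta=81/430 (≈0.1884)
After 4 (thin lens f=44): x=-467/86 (≈-5.4302) theta=5899/18920 (≈0.3118)
After 5 (propagate distance d=46 (to screen)): x=84307/9460 (≈8.9119) theta=5899/18920 (≈0.3118)
Rounded to 4 decimal places: x = 8.9119

Answer: 8.9119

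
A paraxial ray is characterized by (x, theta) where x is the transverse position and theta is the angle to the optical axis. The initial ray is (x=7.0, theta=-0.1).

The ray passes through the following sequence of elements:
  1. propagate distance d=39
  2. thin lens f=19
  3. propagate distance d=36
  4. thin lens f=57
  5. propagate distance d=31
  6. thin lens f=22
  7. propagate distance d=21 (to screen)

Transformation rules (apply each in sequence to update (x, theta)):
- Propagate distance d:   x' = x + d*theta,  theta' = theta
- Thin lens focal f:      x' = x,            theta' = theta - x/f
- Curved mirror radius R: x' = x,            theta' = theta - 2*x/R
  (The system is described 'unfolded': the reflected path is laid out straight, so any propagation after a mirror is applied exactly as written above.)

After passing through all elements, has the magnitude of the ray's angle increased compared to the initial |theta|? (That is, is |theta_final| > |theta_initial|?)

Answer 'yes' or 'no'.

Answer: yes

Derivation:
Initial: x=7.0000 theta=-0.1000
After 1 (propagate distance d=39): x=3.1000 theta=-0.1000
After 2 (thin lens f=19): x=3.1000 theta=-5/19 (≈-0.2632)
After 3 (propagate distance d=36): x=-1211/190 (≈-6.3737) theta=-5/19 (≈-0.2632)
After 4 (thin lens f=57): x=-1211/190 (≈-6.3737) theta=-1639/10830 (≈-0.1513)
After 5 (propagate distance d=31): x=-59918/5415 (≈-11.0652) theta=-1639/10830 (≈-0.1513)
After 6 (thin lens f=22): x=-59918/5415 (≈-11.0652) theta=13963/39710 (≈0.3516)
After 7 (propagate distance d=21 (to screen)): x=-438527/119130 (≈-3.6811) theta=13963/39710 (≈0.3516)
|theta_initial|=0.1000 |theta_final|=13963/39710 (≈0.3516) -> increased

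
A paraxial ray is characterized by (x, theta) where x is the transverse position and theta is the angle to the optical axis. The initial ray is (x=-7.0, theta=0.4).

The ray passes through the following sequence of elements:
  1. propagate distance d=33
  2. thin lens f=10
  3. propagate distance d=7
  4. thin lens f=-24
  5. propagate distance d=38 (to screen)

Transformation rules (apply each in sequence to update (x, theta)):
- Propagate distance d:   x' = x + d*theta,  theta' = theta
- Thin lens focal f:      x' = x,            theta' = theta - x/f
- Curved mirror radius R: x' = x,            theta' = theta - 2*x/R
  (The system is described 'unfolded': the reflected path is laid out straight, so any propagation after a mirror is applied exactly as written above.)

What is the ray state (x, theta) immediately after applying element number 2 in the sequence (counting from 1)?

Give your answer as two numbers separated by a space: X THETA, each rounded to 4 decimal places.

Answer: 6.2000 -0.2200

Derivation:
Initial: x=-7.0000 theta=0.4000
After 1 (propagate distance d=33): x=6.2000 theta=0.4000
After 2 (thin lens f=10): x=6.2000 theta=-0.2200
Rounded to 4 decimal places: x = 6.2000, theta = -0.2200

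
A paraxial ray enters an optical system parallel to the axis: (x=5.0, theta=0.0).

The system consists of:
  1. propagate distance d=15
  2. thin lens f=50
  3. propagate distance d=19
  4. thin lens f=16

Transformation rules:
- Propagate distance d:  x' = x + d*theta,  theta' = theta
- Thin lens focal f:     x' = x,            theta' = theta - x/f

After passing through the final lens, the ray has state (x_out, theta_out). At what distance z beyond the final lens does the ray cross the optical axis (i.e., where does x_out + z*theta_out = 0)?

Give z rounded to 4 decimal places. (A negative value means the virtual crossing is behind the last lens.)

Answer: 10.5532

Derivation:
Initial: x=5.0000 theta=0.0000
After 1 (propagate distance d=15): x=5.0000 theta=0.0000
After 2 (thin lens f=50): x=5.0000 theta=-0.1000
After 3 (propagate distance d=19): x=3.1000 theta=-0.1000
After 4 (thin lens f=16): x=3.1000 theta=-47/160 (≈-0.2938)
z_focus = -x_out/theta_out = -(3.1000)/(-47/160) = 496/47 ≈ 10.5532
Rounded to 4 decimal places: z = 10.5532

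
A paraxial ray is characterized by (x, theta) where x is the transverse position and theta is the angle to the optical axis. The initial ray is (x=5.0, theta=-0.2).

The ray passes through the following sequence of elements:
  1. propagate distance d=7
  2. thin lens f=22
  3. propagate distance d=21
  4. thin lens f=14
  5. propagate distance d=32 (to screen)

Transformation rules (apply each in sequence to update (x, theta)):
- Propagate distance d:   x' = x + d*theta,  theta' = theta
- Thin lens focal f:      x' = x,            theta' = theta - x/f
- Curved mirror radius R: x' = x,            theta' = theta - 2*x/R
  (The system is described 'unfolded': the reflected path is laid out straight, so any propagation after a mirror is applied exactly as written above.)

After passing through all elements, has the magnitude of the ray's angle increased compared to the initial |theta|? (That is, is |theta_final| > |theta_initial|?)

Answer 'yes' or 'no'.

Answer: no

Derivation:
Initial: x=5.0000 theta=-0.2000
After 1 (propagate distance d=7): x=3.6000 theta=-0.2000
After 2 (thin lens f=22): x=3.6000 theta=-4/11 (≈-0.3636)
After 3 (propagate distance d=21): x=-222/55 (≈-4.0364) theta=-4/11 (≈-0.3636)
After 4 (thin lens f=14): x=-222/55 (≈-4.0364) theta=-29/385 (≈-0.0753)
After 5 (propagate distance d=32 (to screen)): x=-2482/385 (≈-6.4468) theta=-29/385 (≈-0.0753)
|theta_initial|=0.2000 |theta_final|=29/385 (≈0.0753) -> not increased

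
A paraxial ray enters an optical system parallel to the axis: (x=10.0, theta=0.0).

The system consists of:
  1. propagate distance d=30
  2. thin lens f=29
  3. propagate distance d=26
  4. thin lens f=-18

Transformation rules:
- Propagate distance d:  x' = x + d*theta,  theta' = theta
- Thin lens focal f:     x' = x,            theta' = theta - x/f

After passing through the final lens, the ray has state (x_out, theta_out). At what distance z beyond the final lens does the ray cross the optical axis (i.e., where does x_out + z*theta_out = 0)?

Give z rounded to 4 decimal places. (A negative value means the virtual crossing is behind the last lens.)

Initial: x=10.0000 theta=0.0000
After 1 (propagate distance d=30): x=10.0000 theta=0.0000
After 2 (thin lens f=29): x=10.0000 theta=-10/29 (≈-0.3448)
After 3 (propagate distance d=26): x=30/29 (≈1.0345) theta=-10/29 (≈-0.3448)
After 4 (thin lens f=-18): x=30/29 (≈1.0345) theta=-25/87 (≈-0.2874)
z_focus = -x_out/theta_out = -(30/29)/(-25/87) = 3.6000
Rounded to 4 decimal places: z = 3.6000

Answer: 3.6000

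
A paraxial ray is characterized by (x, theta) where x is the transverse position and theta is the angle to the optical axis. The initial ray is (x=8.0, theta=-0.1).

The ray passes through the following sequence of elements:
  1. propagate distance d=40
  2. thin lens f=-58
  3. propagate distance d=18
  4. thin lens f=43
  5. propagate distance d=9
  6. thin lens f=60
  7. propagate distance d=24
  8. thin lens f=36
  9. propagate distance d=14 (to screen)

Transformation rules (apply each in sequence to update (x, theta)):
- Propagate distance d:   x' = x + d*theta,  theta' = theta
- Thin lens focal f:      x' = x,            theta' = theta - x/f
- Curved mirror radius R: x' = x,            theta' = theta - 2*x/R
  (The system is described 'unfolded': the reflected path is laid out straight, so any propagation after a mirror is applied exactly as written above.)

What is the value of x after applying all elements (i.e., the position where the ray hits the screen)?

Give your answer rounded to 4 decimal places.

Answer: -2.8583

Derivation:
Initial: x=8.0000 theta=-0.1000
After 1 (propagate distance d=40): x=4.0000 theta=-0.1000
After 2 (thin lens f=-58): x=4.0000 theta=-9/290 (≈-0.0310)
After 3 (propagate distance d=18): x=499/145 (≈3.4414) theta=-9/290 (≈-0.0310)
After 4 (thin lens f=43): x=499/145 (≈3.4414) theta=-277/2494 (≈-0.1111)
After 5 (propagate distance d=9): x=30449/12470 (≈2.4418) theta=-277/2494 (≈-0.1111)
After 6 (thin lens f=60): x=30449/12470 (≈2.4418) theta=-113549/748200 (≈-0.1518)
After 7 (propagate distance d=24): x=-74853/62350 (≈-1.2005) theta=-113549/748200 (≈-0.1518)
After 8 (thin lens f=36): x=-74853/62350 (≈-1.2005) theta=-44299/374100 (≈-0.1184)
After 9 (propagate distance d=14 (to screen)): x=-267326/93525 (≈-2.8583) theta=-44299/374100 (≈-0.1184)
Rounded to 4 decimal places: x = -2.8583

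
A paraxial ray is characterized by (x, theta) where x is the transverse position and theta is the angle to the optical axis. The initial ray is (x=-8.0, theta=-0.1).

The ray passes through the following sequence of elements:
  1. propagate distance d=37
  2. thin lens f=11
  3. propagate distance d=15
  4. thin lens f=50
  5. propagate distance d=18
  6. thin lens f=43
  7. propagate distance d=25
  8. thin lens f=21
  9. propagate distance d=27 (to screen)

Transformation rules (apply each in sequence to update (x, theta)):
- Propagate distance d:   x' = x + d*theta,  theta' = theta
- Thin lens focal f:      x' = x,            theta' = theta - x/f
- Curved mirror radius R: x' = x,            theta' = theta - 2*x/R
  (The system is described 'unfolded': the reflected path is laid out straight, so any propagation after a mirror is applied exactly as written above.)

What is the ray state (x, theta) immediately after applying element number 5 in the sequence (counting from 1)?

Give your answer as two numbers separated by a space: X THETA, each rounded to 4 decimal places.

Answer: 19.1084 0.9085

Derivation:
Initial: x=-8.0000 theta=-0.1000
After 1 (propagate distance d=37): x=-11.7000 theta=-0.1000
After 2 (thin lens f=11): x=-11.7000 theta=53/55 (≈0.9636)
After 3 (propagate distance d=15): x=303/110 (≈2.7545) theta=53/55 (≈0.9636)
After 4 (thin lens f=50): x=303/110 (≈2.7545) theta=4997/5500 (≈0.9085)
After 5 (propagate distance d=18): x=26274/1375 (≈19.1084) theta=4997/5500 (≈0.9085)
Rounded to 4 decimal places: x = 19.1084, theta = 0.9085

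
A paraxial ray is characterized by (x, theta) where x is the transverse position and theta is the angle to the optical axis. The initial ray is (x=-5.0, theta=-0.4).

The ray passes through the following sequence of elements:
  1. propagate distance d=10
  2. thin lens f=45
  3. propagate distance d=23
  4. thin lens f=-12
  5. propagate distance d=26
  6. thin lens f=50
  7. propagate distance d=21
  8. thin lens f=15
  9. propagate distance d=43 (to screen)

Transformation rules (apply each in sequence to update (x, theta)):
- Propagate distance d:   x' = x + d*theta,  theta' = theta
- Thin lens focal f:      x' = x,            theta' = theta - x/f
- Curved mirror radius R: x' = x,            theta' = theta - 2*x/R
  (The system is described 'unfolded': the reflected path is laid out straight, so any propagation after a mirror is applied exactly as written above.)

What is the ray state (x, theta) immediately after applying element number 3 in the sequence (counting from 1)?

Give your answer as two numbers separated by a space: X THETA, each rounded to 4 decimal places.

Initial: x=-5.0000 theta=-0.4000
After 1 (propagate distance d=10): x=-9.0000 theta=-0.4000
After 2 (thin lens f=45): x=-9.0000 theta=-0.2000
After 3 (propagate distance d=23): x=-13.6000 theta=-0.2000
Rounded to 4 decimal places: x = -13.6000, theta = -0.2000

Answer: -13.6000 -0.2000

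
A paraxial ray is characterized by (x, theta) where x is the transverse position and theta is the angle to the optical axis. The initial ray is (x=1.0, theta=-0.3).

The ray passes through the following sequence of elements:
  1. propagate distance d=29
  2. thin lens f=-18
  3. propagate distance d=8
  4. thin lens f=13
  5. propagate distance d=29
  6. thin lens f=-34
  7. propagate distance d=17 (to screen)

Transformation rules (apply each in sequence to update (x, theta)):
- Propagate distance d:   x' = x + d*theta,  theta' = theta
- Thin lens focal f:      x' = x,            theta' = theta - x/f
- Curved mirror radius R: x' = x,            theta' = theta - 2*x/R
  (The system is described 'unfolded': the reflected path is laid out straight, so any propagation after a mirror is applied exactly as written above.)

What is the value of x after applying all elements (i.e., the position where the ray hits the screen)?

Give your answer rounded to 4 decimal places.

Answer: -1.3835

Derivation:
Initial: x=1.0000 theta=-0.3000
After 1 (propagate distance d=29): x=-7.7000 theta=-0.3000
After 2 (thin lens f=-18): x=-7.7000 theta=-131/180 (≈-0.7278)
After 3 (propagate distance d=8): x=-1217/90 (≈-13.5222) theta=-131/180 (≈-0.7278)
After 4 (thin lens f=13): x=-1217/90 (≈-13.5222) theta=731/2340 (≈0.3124)
After 5 (propagate distance d=29): x=-3481/780 (≈-4.4628) theta=731/2340 (≈0.3124)
After 6 (thin lens f=-34): x=-3481/780 (≈-4.4628) theta=14411/79560 (≈0.1811)
After 7 (propagate distance d=17 (to screen)): x=-1295/936 (≈-1.3835) theta=14411/79560 (≈0.1811)
Rounded to 4 decimal places: x = -1.3835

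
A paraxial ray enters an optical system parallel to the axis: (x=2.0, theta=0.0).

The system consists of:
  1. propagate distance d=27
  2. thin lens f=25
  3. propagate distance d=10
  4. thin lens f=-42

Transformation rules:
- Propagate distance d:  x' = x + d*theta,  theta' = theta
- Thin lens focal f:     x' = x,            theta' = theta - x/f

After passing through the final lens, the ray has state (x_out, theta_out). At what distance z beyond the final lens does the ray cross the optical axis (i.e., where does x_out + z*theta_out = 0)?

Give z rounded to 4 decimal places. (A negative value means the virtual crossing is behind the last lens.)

Answer: 23.3333

Derivation:
Initial: x=2.0000 theta=0.0000
After 1 (propagate distance d=27): x=2.0000 theta=0.0000
After 2 (thin lens f=25): x=2.0000 theta=-0.0800
After 3 (propagate distance d=10): x=1.2000 theta=-0.0800
After 4 (thin lens f=-42): x=1.2000 theta=-9/175 (≈-0.0514)
z_focus = -x_out/theta_out = -(1.2000)/(-9/175) = 70/3 ≈ 23.3333
Rounded to 4 decimal places: z = 23.3333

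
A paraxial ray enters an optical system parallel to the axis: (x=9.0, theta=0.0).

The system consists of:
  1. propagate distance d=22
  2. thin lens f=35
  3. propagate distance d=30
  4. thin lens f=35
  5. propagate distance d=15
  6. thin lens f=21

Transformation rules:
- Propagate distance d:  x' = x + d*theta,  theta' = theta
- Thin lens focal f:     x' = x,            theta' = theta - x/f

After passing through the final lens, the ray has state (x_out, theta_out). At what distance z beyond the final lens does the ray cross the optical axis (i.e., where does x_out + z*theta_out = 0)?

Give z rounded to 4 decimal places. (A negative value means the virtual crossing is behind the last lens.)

Initial: x=9.0000 theta=0.0000
After 1 (propagate distance d=22): x=9.0000 theta=0.0000
After 2 (thin lens f=35): x=9.0000 theta=-9/35 (≈-0.2571)
After 3 (propagate distance d=30): x=9/7 (≈1.2857) theta=-9/35 (≈-0.2571)
After 4 (thin lens f=35): x=9/7 (≈1.2857) theta=-72/245 (≈-0.2939)
After 5 (propagate distance d=15): x=-153/49 (≈-3.1224) theta=-72/245 (≈-0.2939)
After 6 (thin lens f=21): x=-153/49 (≈-3.1224) theta=-249/1715 (≈-0.1452)
z_focus = -x_out/theta_out = -(-153/49)/(-249/1715) = -1785/83 ≈ -21.5060
Rounded to 4 decimal places: z = -21.5060

Answer: -21.5060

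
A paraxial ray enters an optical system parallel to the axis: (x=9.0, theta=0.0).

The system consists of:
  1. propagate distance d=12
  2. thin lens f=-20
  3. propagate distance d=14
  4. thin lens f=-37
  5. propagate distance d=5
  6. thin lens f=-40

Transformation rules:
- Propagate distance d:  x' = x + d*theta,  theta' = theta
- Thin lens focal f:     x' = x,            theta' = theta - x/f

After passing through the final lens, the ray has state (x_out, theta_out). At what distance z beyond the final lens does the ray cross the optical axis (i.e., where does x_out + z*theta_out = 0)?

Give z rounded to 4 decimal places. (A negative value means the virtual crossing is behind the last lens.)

Initial: x=9.0000 theta=0.0000
After 1 (propagate distance d=12): x=9.0000 theta=0.0000
After 2 (thin lens f=-20): x=9.0000 theta=0.4500
After 3 (propagate distance d=14): x=15.3000 theta=0.4500
After 4 (thin lens f=-37): x=15.3000 theta=639/740 (≈0.8635)
After 5 (propagate distance d=5): x=14517/740 (≈19.6176) theta=639/740 (≈0.8635)
After 6 (thin lens f=-40): x=14517/740 (≈19.6176) theta=40077/29600 (≈1.3540)
z_focus = -x_out/theta_out = -(14517/740)/(40077/29600) = -64520/4453 ≈ -14.4891
Rounded to 4 decimal places: z = -14.4891

Answer: -14.4891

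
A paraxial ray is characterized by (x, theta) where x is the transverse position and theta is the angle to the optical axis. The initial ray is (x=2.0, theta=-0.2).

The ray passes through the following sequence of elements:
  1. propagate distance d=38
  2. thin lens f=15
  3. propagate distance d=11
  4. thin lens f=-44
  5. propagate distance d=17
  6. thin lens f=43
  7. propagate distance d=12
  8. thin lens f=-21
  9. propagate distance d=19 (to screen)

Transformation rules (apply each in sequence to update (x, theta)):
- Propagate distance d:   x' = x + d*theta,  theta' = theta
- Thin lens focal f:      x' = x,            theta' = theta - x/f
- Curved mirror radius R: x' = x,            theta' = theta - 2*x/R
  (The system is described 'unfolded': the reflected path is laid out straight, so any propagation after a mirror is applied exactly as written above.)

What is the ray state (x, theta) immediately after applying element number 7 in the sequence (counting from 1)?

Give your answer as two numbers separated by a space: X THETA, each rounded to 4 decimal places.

Answer: -0.4943 0.1399

Derivation:
Initial: x=2.0000 theta=-0.2000
After 1 (propagate distance d=38): x=-5.6000 theta=-0.2000
After 2 (thin lens f=15): x=-5.6000 theta=13/75 (≈0.1733)
After 3 (propagate distance d=11): x=-277/75 (≈-3.6933) theta=13/75 (≈0.1733)
After 4 (thin lens f=-44): x=-277/75 (≈-3.6933) theta=59/660 (≈0.0894)
After 5 (propagate distance d=17): x=-2391/1100 (≈-2.1736) theta=59/660 (≈0.0894)
After 6 (thin lens f=43): x=-2391/1100 (≈-2.1736) theta=9929/70950 (≈0.1399)
After 7 (propagate distance d=12): x=-23381/47300 (≈-0.4943) theta=9929/70950 (≈0.1399)
Rounded to 4 decimal places: x = -0.4943, theta = 0.1399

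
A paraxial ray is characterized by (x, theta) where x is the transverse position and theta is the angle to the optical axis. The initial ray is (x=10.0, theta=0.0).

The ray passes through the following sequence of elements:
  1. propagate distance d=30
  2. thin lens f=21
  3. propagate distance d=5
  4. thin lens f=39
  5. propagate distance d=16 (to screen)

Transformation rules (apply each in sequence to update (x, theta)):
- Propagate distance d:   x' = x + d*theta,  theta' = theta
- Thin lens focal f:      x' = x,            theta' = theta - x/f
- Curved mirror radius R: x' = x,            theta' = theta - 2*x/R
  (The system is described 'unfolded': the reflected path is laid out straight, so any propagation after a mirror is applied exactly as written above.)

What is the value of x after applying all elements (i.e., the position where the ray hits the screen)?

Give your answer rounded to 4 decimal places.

Initial: x=10.0000 theta=0.0000
After 1 (propagate distance d=30): x=10.0000 theta=0.0000
After 2 (thin lens f=21): x=10.0000 theta=-10/21 (≈-0.4762)
After 3 (propagate distance d=5): x=160/21 (≈7.6190) theta=-10/21 (≈-0.4762)
After 4 (thin lens f=39): x=160/21 (≈7.6190) theta=-550/819 (≈-0.6716)
After 5 (propagate distance d=16 (to screen)): x=-2560/819 (≈-3.1258) theta=-550/819 (≈-0.6716)
Rounded to 4 decimal places: x = -3.1258

Answer: -3.1258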